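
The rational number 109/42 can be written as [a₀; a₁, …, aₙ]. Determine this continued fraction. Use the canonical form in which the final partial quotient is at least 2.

[2; 1, 1, 2, 8]

109 ÷ 42 → quotient 2, remainder 25
42 ÷ 25 → quotient 1, remainder 17
25 ÷ 17 → quotient 1, remainder 8
17 ÷ 8 → quotient 2, remainder 1
8 ÷ 1 → quotient 8, remainder 0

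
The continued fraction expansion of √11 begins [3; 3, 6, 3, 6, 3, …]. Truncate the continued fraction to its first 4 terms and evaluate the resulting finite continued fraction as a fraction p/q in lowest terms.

199/60

Start with 3.
6 + 1/(3/1) = 6 + 1/3 = 19/3
3 + 1/(19/3) = 3 + 3/19 = 60/19
3 + 1/(60/19) = 3 + 19/60 = 199/60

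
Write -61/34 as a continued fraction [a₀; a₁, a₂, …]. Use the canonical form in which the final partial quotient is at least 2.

[-2; 4, 1, 6]

-61 = -2·34 + 7, so a_0 = -2
34 = 4·7 + 6, so a_1 = 4
7 = 1·6 + 1, so a_2 = 1
6 = 6·1 + 0, so a_3 = 6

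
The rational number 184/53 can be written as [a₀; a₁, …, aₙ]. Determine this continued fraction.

Repeatedly divide and take the remainder:
⌊184/53⌋ = 3, remainder 25
⌊53/25⌋ = 2, remainder 3
⌊25/3⌋ = 8, remainder 1
⌊3/1⌋ = 3, remainder 0

[3; 2, 8, 3]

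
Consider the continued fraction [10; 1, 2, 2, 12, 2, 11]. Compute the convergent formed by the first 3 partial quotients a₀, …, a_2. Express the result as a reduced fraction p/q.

32/3

Collapse the nested fraction from the inside out:
Start with 2.
1 + 1/(2/1) = 1 + 1/2 = 3/2
10 + 1/(3/2) = 10 + 2/3 = 32/3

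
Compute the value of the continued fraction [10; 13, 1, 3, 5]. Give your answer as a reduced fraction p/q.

2911/289

Start with 5.
3 + 1/(5/1) = 3 + 1/5 = 16/5
1 + 1/(16/5) = 1 + 5/16 = 21/16
13 + 1/(21/16) = 13 + 16/21 = 289/21
10 + 1/(289/21) = 10 + 21/289 = 2911/289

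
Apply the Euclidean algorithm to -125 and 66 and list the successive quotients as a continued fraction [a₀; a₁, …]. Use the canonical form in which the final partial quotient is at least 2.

[-2; 9, 2, 3]

Run the Euclidean algorithm, recording each quotient:
⌊-125/66⌋ = -2, remainder 7
⌊66/7⌋ = 9, remainder 3
⌊7/3⌋ = 2, remainder 1
⌊3/1⌋ = 3, remainder 0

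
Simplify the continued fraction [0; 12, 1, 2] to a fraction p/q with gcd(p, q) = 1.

3/38

Starting at the tail and folding back:
Start with 2.
1 + 1/(2/1) = 1 + 1/2 = 3/2
12 + 1/(3/2) = 12 + 2/3 = 38/3
0 + 1/(38/3) = 0 + 3/38 = 3/38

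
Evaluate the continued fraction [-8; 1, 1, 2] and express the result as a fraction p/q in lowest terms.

-37/5

Start with 2.
1 + 1/(2/1) = 1 + 1/2 = 3/2
1 + 1/(3/2) = 1 + 2/3 = 5/3
-8 + 1/(5/3) = -8 + 3/5 = -37/5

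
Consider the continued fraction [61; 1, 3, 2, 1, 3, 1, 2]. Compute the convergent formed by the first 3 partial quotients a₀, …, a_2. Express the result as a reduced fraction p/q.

Start with 3.
1 + 1/(3/1) = 1 + 1/3 = 4/3
61 + 1/(4/3) = 61 + 3/4 = 247/4

247/4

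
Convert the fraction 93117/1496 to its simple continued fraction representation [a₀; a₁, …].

93117 ÷ 1496 → quotient 62, remainder 365
1496 ÷ 365 → quotient 4, remainder 36
365 ÷ 36 → quotient 10, remainder 5
36 ÷ 5 → quotient 7, remainder 1
5 ÷ 1 → quotient 5, remainder 0

[62; 4, 10, 7, 5]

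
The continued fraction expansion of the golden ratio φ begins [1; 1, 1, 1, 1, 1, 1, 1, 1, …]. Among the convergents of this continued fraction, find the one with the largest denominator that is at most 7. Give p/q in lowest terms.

8/5

a_0 = 1: 1/1  (≤ bound)
a_1 = 1: 2/1  (≤ bound)
a_2 = 1: 3/2  (≤ bound)
a_3 = 1: 5/3  (≤ bound)
a_4 = 1: 8/5  (≤ bound)
a_5 = 1: 13/8  (> 7, stop)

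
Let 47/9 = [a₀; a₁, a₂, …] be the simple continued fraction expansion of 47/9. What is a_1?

4

47 = 5·9 + 2, so a_0 = 5
9 = 4·2 + 1, so a_1 = 4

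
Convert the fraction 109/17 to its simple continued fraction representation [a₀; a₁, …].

[6; 2, 2, 3]

109 = 6·17 + 7, so a_0 = 6
17 = 2·7 + 3, so a_1 = 2
7 = 2·3 + 1, so a_2 = 2
3 = 3·1 + 0, so a_3 = 3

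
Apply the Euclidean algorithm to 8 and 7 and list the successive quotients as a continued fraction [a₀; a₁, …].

8 = 1·7 + 1, so a_0 = 1
7 = 7·1 + 0, so a_1 = 7

[1; 7]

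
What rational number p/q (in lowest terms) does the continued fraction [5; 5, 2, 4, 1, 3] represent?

1187/229

Compute successive convergents:
a_0 = 5: 5/1
a_1 = 5: 26/5
a_2 = 2: 57/11
a_3 = 4: 254/49
a_4 = 1: 311/60
a_5 = 3: 1187/229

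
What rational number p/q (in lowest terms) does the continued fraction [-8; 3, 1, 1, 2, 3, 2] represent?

Build up convergents one term at a time:
a_0 = -8: -8/1
a_1 = 3: -23/3
a_2 = 1: -31/4
a_3 = 1: -54/7
a_4 = 2: -139/18
a_5 = 3: -471/61
a_6 = 2: -1081/140

-1081/140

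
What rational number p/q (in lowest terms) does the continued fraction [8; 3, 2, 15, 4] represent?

3638/439

Compute successive convergents:
a_0 = 8: 8/1
a_1 = 3: 25/3
a_2 = 2: 58/7
a_3 = 15: 895/108
a_4 = 4: 3638/439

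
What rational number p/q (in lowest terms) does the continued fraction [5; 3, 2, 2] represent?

Use the convergent recurrence hₖ = aₖ·hₖ₋₁ + hₖ₋₂ (and likewise for the denominators kₖ):
a_0 = 5: 5/1
a_1 = 3: 16/3
a_2 = 2: 37/7
a_3 = 2: 90/17

90/17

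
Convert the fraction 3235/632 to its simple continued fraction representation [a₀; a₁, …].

[5; 8, 2, 2, 1, 10]

Apply division with remainder until the remainder is 0:
3235 ÷ 632 → quotient 5, remainder 75
632 ÷ 75 → quotient 8, remainder 32
75 ÷ 32 → quotient 2, remainder 11
32 ÷ 11 → quotient 2, remainder 10
11 ÷ 10 → quotient 1, remainder 1
10 ÷ 1 → quotient 10, remainder 0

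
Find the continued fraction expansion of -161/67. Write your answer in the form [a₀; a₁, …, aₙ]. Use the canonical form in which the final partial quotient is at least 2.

[-3; 1, 1, 2, 13]

⌊-161/67⌋ = -3, remainder 40
⌊67/40⌋ = 1, remainder 27
⌊40/27⌋ = 1, remainder 13
⌊27/13⌋ = 2, remainder 1
⌊13/1⌋ = 13, remainder 0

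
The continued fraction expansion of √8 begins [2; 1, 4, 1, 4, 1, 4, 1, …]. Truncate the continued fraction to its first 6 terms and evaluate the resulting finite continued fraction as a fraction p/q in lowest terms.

Collapse the nested fraction from the inside out:
Start with 1.
4 + 1/(1/1) = 4 + 1/1 = 5/1
1 + 1/(5/1) = 1 + 1/5 = 6/5
4 + 1/(6/5) = 4 + 5/6 = 29/6
1 + 1/(29/6) = 1 + 6/29 = 35/29
2 + 1/(35/29) = 2 + 29/35 = 99/35

99/35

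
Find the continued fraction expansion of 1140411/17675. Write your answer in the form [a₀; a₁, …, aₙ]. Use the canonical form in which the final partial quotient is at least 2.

⌊1140411/17675⌋ = 64, remainder 9211
⌊17675/9211⌋ = 1, remainder 8464
⌊9211/8464⌋ = 1, remainder 747
⌊8464/747⌋ = 11, remainder 247
⌊747/247⌋ = 3, remainder 6
⌊247/6⌋ = 41, remainder 1
⌊6/1⌋ = 6, remainder 0

[64; 1, 1, 11, 3, 41, 6]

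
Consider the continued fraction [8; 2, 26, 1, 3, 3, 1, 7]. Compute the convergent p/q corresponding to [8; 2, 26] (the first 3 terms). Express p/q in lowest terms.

Starting at the tail and folding back:
Start with 26.
2 + 1/(26/1) = 2 + 1/26 = 53/26
8 + 1/(53/26) = 8 + 26/53 = 450/53

450/53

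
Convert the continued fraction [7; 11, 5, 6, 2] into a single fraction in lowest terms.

5317/750

Start with 2.
6 + 1/(2/1) = 6 + 1/2 = 13/2
5 + 1/(13/2) = 5 + 2/13 = 67/13
11 + 1/(67/13) = 11 + 13/67 = 750/67
7 + 1/(750/67) = 7 + 67/750 = 5317/750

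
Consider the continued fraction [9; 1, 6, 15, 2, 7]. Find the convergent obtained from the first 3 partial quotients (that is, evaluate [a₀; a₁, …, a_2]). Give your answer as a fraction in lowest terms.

69/7

Start with 6.
1 + 1/(6/1) = 1 + 1/6 = 7/6
9 + 1/(7/6) = 9 + 6/7 = 69/7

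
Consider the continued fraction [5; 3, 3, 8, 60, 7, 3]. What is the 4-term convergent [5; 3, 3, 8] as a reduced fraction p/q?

440/83

Compute successive convergents:
a_0 = 5: 5/1
a_1 = 3: 16/3
a_2 = 3: 53/10
a_3 = 8: 440/83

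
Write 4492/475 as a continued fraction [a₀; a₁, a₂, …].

[9; 2, 5, 3, 2, 2, 2]

4492 ÷ 475 → quotient 9, remainder 217
475 ÷ 217 → quotient 2, remainder 41
217 ÷ 41 → quotient 5, remainder 12
41 ÷ 12 → quotient 3, remainder 5
12 ÷ 5 → quotient 2, remainder 2
5 ÷ 2 → quotient 2, remainder 1
2 ÷ 1 → quotient 2, remainder 0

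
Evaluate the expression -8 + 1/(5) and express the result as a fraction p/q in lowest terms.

a_0 = -8: -8/1
a_1 = 5: -39/5

-39/5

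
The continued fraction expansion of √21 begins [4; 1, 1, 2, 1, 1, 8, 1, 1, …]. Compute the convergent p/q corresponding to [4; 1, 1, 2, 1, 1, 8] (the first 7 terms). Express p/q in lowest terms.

a_0 = 4: 4/1
a_1 = 1: 5/1
a_2 = 1: 9/2
a_3 = 2: 23/5
a_4 = 1: 32/7
a_5 = 1: 55/12
a_6 = 8: 472/103

472/103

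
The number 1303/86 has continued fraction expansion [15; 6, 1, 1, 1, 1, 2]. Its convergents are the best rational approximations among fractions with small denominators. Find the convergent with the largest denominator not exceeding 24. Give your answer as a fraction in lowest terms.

List convergents until the denominator exceeds the bound:
a_0 = 15: 15/1  (≤ bound)
a_1 = 6: 91/6  (≤ bound)
a_2 = 1: 106/7  (≤ bound)
a_3 = 1: 197/13  (≤ bound)
a_4 = 1: 303/20  (≤ bound)
a_5 = 1: 500/33  (> 24, stop)

303/20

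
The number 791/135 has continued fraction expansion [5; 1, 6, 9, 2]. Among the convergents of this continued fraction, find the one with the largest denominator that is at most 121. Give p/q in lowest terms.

a_0 = 5: 5/1  (≤ bound)
a_1 = 1: 6/1  (≤ bound)
a_2 = 6: 41/7  (≤ bound)
a_3 = 9: 375/64  (≤ bound)
a_4 = 2: 791/135  (> 121, stop)

375/64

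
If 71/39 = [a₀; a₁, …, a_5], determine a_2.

4

⌊71/39⌋ = 1, remainder 32
⌊39/32⌋ = 1, remainder 7
⌊32/7⌋ = 4, remainder 4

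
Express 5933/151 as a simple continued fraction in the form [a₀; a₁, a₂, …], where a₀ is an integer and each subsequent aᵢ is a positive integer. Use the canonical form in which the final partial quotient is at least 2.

Repeatedly divide and take the remainder:
5933 ÷ 151 → quotient 39, remainder 44
151 ÷ 44 → quotient 3, remainder 19
44 ÷ 19 → quotient 2, remainder 6
19 ÷ 6 → quotient 3, remainder 1
6 ÷ 1 → quotient 6, remainder 0

[39; 3, 2, 3, 6]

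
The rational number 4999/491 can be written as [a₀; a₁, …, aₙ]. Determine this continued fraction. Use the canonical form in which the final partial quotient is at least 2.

[10; 5, 1, 1, 14, 3]

⌊4999/491⌋ = 10, remainder 89
⌊491/89⌋ = 5, remainder 46
⌊89/46⌋ = 1, remainder 43
⌊46/43⌋ = 1, remainder 3
⌊43/3⌋ = 14, remainder 1
⌊3/1⌋ = 3, remainder 0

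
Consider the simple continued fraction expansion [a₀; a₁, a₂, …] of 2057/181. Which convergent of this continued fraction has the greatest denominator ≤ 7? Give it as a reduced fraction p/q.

List convergents until the denominator exceeds the bound:
a_0 = 11: 11/1  (≤ bound)
a_1 = 2: 23/2  (≤ bound)
a_2 = 1: 34/3  (≤ bound)
a_3 = 2: 91/8  (> 7, stop)

34/3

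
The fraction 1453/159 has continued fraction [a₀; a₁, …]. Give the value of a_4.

2

⌊1453/159⌋ = 9, remainder 22
⌊159/22⌋ = 7, remainder 5
⌊22/5⌋ = 4, remainder 2
⌊5/2⌋ = 2, remainder 1
⌊2/1⌋ = 2, remainder 0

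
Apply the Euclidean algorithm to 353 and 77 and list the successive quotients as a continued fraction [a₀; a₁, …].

353 ÷ 77 → quotient 4, remainder 45
77 ÷ 45 → quotient 1, remainder 32
45 ÷ 32 → quotient 1, remainder 13
32 ÷ 13 → quotient 2, remainder 6
13 ÷ 6 → quotient 2, remainder 1
6 ÷ 1 → quotient 6, remainder 0

[4; 1, 1, 2, 2, 6]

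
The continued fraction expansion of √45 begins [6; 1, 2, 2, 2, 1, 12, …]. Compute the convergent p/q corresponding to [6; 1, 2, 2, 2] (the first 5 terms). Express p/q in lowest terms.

a_0 = 6: 6/1
a_1 = 1: 7/1
a_2 = 2: 20/3
a_3 = 2: 47/7
a_4 = 2: 114/17

114/17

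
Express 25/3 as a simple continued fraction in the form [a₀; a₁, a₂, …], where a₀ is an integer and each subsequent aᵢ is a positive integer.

Run the Euclidean algorithm, recording each quotient:
25 = 8·3 + 1, so a_0 = 8
3 = 3·1 + 0, so a_1 = 3

[8; 3]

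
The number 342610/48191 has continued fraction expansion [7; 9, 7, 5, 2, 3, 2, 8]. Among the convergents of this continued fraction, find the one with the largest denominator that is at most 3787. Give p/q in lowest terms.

a_0 = 7: 7/1  (≤ bound)
a_1 = 9: 64/9  (≤ bound)
a_2 = 7: 455/64  (≤ bound)
a_3 = 5: 2339/329  (≤ bound)
a_4 = 2: 5133/722  (≤ bound)
a_5 = 3: 17738/2495  (≤ bound)
a_6 = 2: 40609/5712  (> 3787, stop)

17738/2495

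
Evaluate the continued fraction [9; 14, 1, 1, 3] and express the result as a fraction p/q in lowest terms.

Start with 3.
1 + 1/(3/1) = 1 + 1/3 = 4/3
1 + 1/(4/3) = 1 + 3/4 = 7/4
14 + 1/(7/4) = 14 + 4/7 = 102/7
9 + 1/(102/7) = 9 + 7/102 = 925/102

925/102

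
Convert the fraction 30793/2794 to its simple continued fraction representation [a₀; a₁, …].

[11; 47, 2, 1, 4, 4]

30793 = 11·2794 + 59, so a_0 = 11
2794 = 47·59 + 21, so a_1 = 47
59 = 2·21 + 17, so a_2 = 2
21 = 1·17 + 4, so a_3 = 1
17 = 4·4 + 1, so a_4 = 4
4 = 4·1 + 0, so a_5 = 4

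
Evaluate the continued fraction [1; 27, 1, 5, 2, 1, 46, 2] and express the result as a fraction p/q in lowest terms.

Starting at the tail and folding back:
Start with 2.
46 + 1/(2/1) = 46 + 1/2 = 93/2
1 + 1/(93/2) = 1 + 2/93 = 95/93
2 + 1/(95/93) = 2 + 93/95 = 283/95
5 + 1/(283/95) = 5 + 95/283 = 1510/283
1 + 1/(1510/283) = 1 + 283/1510 = 1793/1510
27 + 1/(1793/1510) = 27 + 1510/1793 = 49921/1793
1 + 1/(49921/1793) = 1 + 1793/49921 = 51714/49921

51714/49921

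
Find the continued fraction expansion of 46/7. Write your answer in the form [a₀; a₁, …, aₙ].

[6; 1, 1, 3]

46 = 6·7 + 4, so a_0 = 6
7 = 1·4 + 3, so a_1 = 1
4 = 1·3 + 1, so a_2 = 1
3 = 3·1 + 0, so a_3 = 3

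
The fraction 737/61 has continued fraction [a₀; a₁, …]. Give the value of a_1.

Apply division with remainder until the remainder is 0:
⌊737/61⌋ = 12, remainder 5
⌊61/5⌋ = 12, remainder 1

12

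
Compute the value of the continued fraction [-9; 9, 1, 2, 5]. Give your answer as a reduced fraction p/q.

Starting at the tail and folding back:
Start with 5.
2 + 1/(5/1) = 2 + 1/5 = 11/5
1 + 1/(11/5) = 1 + 5/11 = 16/11
9 + 1/(16/11) = 9 + 11/16 = 155/16
-9 + 1/(155/16) = -9 + 16/155 = -1379/155

-1379/155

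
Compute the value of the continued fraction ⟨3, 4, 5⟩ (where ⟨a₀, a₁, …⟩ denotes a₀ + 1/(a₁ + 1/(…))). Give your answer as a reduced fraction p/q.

Use the convergent recurrence hₖ = aₖ·hₖ₋₁ + hₖ₋₂ (and likewise for the denominators kₖ):
a_0 = 3: 3/1
a_1 = 4: 13/4
a_2 = 5: 68/21

68/21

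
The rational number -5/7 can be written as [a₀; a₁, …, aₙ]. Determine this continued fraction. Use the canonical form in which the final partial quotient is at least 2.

[-1; 3, 2]

-5 = -1·7 + 2, so a_0 = -1
7 = 3·2 + 1, so a_1 = 3
2 = 2·1 + 0, so a_2 = 2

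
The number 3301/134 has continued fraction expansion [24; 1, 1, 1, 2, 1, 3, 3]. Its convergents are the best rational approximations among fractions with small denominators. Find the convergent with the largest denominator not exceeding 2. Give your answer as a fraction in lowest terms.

49/2

List convergents until the denominator exceeds the bound:
a_0 = 24: 24/1  (≤ bound)
a_1 = 1: 25/1  (≤ bound)
a_2 = 1: 49/2  (≤ bound)
a_3 = 1: 74/3  (> 2, stop)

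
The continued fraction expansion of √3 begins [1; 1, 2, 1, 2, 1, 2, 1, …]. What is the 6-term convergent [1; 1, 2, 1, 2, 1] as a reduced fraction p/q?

a_0 = 1: 1/1
a_1 = 1: 2/1
a_2 = 2: 5/3
a_3 = 1: 7/4
a_4 = 2: 19/11
a_5 = 1: 26/15

26/15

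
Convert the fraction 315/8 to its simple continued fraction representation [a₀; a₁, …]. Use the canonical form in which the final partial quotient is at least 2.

[39; 2, 1, 2]

315 ÷ 8 → quotient 39, remainder 3
8 ÷ 3 → quotient 2, remainder 2
3 ÷ 2 → quotient 1, remainder 1
2 ÷ 1 → quotient 2, remainder 0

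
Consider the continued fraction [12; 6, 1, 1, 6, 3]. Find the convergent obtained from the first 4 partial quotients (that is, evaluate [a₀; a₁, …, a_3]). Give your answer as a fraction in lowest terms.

Starting at the tail and folding back:
Start with 1.
1 + 1/(1/1) = 1 + 1/1 = 2/1
6 + 1/(2/1) = 6 + 1/2 = 13/2
12 + 1/(13/2) = 12 + 2/13 = 158/13

158/13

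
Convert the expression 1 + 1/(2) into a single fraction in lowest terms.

a_0 = 1: 1/1
a_1 = 2: 3/2

3/2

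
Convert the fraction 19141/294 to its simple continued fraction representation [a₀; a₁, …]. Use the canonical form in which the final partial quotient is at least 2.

19141 ÷ 294 → quotient 65, remainder 31
294 ÷ 31 → quotient 9, remainder 15
31 ÷ 15 → quotient 2, remainder 1
15 ÷ 1 → quotient 15, remainder 0

[65; 9, 2, 15]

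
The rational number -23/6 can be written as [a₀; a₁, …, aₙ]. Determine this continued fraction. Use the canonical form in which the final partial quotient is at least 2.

⌊-23/6⌋ = -4, remainder 1
⌊6/1⌋ = 6, remainder 0

[-4; 6]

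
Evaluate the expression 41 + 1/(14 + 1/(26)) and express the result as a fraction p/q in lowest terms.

a_0 = 41: 41/1
a_1 = 14: 575/14
a_2 = 26: 14991/365

14991/365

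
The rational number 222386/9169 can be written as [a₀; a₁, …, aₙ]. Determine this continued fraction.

Repeatedly divide and take the remainder:
222386 = 24·9169 + 2330, so a_0 = 24
9169 = 3·2330 + 2179, so a_1 = 3
2330 = 1·2179 + 151, so a_2 = 1
2179 = 14·151 + 65, so a_3 = 14
151 = 2·65 + 21, so a_4 = 2
65 = 3·21 + 2, so a_5 = 3
21 = 10·2 + 1, so a_6 = 10
2 = 2·1 + 0, so a_7 = 2

[24; 3, 1, 14, 2, 3, 10, 2]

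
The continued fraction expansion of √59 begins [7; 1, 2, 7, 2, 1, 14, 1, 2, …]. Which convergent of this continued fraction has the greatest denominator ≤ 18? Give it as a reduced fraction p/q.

23/3

List convergents until the denominator exceeds the bound:
a_0 = 7: 7/1  (≤ bound)
a_1 = 1: 8/1  (≤ bound)
a_2 = 2: 23/3  (≤ bound)
a_3 = 7: 169/22  (> 18, stop)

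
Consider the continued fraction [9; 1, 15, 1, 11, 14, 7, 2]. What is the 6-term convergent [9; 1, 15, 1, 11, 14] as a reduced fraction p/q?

28421/2859

Start with 14.
11 + 1/(14/1) = 11 + 1/14 = 155/14
1 + 1/(155/14) = 1 + 14/155 = 169/155
15 + 1/(169/155) = 15 + 155/169 = 2690/169
1 + 1/(2690/169) = 1 + 169/2690 = 2859/2690
9 + 1/(2859/2690) = 9 + 2690/2859 = 28421/2859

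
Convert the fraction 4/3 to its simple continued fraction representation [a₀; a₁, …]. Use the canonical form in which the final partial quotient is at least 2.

[1; 3]

Apply division with remainder until the remainder is 0:
⌊4/3⌋ = 1, remainder 1
⌊3/1⌋ = 3, remainder 0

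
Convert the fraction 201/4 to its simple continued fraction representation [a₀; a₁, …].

[50; 4]

201 ÷ 4 → quotient 50, remainder 1
4 ÷ 1 → quotient 4, remainder 0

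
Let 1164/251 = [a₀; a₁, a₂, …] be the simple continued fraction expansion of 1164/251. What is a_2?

1

⌊1164/251⌋ = 4, remainder 160
⌊251/160⌋ = 1, remainder 91
⌊160/91⌋ = 1, remainder 69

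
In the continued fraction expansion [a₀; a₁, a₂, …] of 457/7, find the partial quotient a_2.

Run the Euclidean algorithm, recording each quotient:
457 ÷ 7 → quotient 65, remainder 2
7 ÷ 2 → quotient 3, remainder 1
2 ÷ 1 → quotient 2, remainder 0

2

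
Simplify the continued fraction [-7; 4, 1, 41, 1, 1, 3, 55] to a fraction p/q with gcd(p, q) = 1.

-557441/81988

Collapse the nested fraction from the inside out:
Start with 55.
3 + 1/(55/1) = 3 + 1/55 = 166/55
1 + 1/(166/55) = 1 + 55/166 = 221/166
1 + 1/(221/166) = 1 + 166/221 = 387/221
41 + 1/(387/221) = 41 + 221/387 = 16088/387
1 + 1/(16088/387) = 1 + 387/16088 = 16475/16088
4 + 1/(16475/16088) = 4 + 16088/16475 = 81988/16475
-7 + 1/(81988/16475) = -7 + 16475/81988 = -557441/81988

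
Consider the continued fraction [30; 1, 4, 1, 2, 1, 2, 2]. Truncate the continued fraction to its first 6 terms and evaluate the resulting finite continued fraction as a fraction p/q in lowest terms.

709/23

Start with 1.
2 + 1/(1/1) = 2 + 1/1 = 3/1
1 + 1/(3/1) = 1 + 1/3 = 4/3
4 + 1/(4/3) = 4 + 3/4 = 19/4
1 + 1/(19/4) = 1 + 4/19 = 23/19
30 + 1/(23/19) = 30 + 19/23 = 709/23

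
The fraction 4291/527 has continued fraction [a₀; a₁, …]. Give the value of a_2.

37

⌊4291/527⌋ = 8, remainder 75
⌊527/75⌋ = 7, remainder 2
⌊75/2⌋ = 37, remainder 1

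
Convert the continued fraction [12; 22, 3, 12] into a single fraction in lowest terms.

a_0 = 12: 12/1
a_1 = 22: 265/22
a_2 = 3: 807/67
a_3 = 12: 9949/826

9949/826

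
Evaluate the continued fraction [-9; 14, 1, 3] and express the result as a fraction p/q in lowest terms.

-527/59

Work from the innermost term outward:
Start with 3.
1 + 1/(3/1) = 1 + 1/3 = 4/3
14 + 1/(4/3) = 14 + 3/4 = 59/4
-9 + 1/(59/4) = -9 + 4/59 = -527/59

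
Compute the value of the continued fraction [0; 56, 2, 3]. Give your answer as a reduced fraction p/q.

7/395

a_0 = 0: 0/1
a_1 = 56: 1/56
a_2 = 2: 2/113
a_3 = 3: 7/395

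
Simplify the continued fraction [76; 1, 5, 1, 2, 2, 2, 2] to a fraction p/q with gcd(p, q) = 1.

Use the convergent recurrence hₖ = aₖ·hₖ₋₁ + hₖ₋₂ (and likewise for the denominators kₖ):
a_0 = 76: 76/1
a_1 = 1: 77/1
a_2 = 5: 461/6
a_3 = 1: 538/7
a_4 = 2: 1537/20
a_5 = 2: 3612/47
a_6 = 2: 8761/114
a_7 = 2: 21134/275

21134/275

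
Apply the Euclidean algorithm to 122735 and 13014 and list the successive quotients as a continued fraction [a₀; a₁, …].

Apply division with remainder until the remainder is 0:
122735 ÷ 13014 → quotient 9, remainder 5609
13014 ÷ 5609 → quotient 2, remainder 1796
5609 ÷ 1796 → quotient 3, remainder 221
1796 ÷ 221 → quotient 8, remainder 28
221 ÷ 28 → quotient 7, remainder 25
28 ÷ 25 → quotient 1, remainder 3
25 ÷ 3 → quotient 8, remainder 1
3 ÷ 1 → quotient 3, remainder 0

[9; 2, 3, 8, 7, 1, 8, 3]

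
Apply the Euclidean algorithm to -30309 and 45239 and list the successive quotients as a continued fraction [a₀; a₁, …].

Repeatedly divide and take the remainder:
⌊-30309/45239⌋ = -1, remainder 14930
⌊45239/14930⌋ = 3, remainder 449
⌊14930/449⌋ = 33, remainder 113
⌊449/113⌋ = 3, remainder 110
⌊113/110⌋ = 1, remainder 3
⌊110/3⌋ = 36, remainder 2
⌊3/2⌋ = 1, remainder 1
⌊2/1⌋ = 2, remainder 0

[-1; 3, 33, 3, 1, 36, 1, 2]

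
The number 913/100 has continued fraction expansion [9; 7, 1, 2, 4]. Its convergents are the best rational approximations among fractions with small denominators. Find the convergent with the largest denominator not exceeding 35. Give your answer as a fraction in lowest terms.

210/23

a_0 = 9: 9/1  (≤ bound)
a_1 = 7: 64/7  (≤ bound)
a_2 = 1: 73/8  (≤ bound)
a_3 = 2: 210/23  (≤ bound)
a_4 = 4: 913/100  (> 35, stop)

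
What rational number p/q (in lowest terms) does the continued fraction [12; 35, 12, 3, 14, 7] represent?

a_0 = 12: 12/1
a_1 = 35: 421/35
a_2 = 12: 5064/421
a_3 = 3: 15613/1298
a_4 = 14: 223646/18593
a_5 = 7: 1581135/131449

1581135/131449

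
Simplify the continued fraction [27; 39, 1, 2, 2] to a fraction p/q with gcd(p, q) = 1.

7513/278

a_0 = 27: 27/1
a_1 = 39: 1054/39
a_2 = 1: 1081/40
a_3 = 2: 3216/119
a_4 = 2: 7513/278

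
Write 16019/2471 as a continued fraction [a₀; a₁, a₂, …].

[6; 2, 14, 28, 3]

Run the Euclidean algorithm, recording each quotient:
⌊16019/2471⌋ = 6, remainder 1193
⌊2471/1193⌋ = 2, remainder 85
⌊1193/85⌋ = 14, remainder 3
⌊85/3⌋ = 28, remainder 1
⌊3/1⌋ = 3, remainder 0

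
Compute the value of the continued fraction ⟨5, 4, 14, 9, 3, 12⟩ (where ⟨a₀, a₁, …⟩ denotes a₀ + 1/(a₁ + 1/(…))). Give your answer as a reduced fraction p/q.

a_0 = 5: 5/1
a_1 = 4: 21/4
a_2 = 14: 299/57
a_3 = 9: 2712/517
a_4 = 3: 8435/1608
a_5 = 12: 103932/19813

103932/19813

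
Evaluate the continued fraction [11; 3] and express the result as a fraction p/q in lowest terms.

Starting at the tail and folding back:
Start with 3.
11 + 1/(3/1) = 11 + 1/3 = 34/3

34/3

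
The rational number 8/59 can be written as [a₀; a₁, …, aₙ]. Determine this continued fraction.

⌊8/59⌋ = 0, remainder 8
⌊59/8⌋ = 7, remainder 3
⌊8/3⌋ = 2, remainder 2
⌊3/2⌋ = 1, remainder 1
⌊2/1⌋ = 2, remainder 0

[0; 7, 2, 1, 2]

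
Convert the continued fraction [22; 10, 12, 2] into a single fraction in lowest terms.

a_0 = 22: 22/1
a_1 = 10: 221/10
a_2 = 12: 2674/121
a_3 = 2: 5569/252

5569/252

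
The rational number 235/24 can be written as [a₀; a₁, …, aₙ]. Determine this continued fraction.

Repeatedly divide and take the remainder:
235 = 9·24 + 19, so a_0 = 9
24 = 1·19 + 5, so a_1 = 1
19 = 3·5 + 4, so a_2 = 3
5 = 1·4 + 1, so a_3 = 1
4 = 4·1 + 0, so a_4 = 4

[9; 1, 3, 1, 4]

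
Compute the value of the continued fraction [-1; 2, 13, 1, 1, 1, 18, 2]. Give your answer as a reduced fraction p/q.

-1686/3257

a_0 = -1: -1/1
a_1 = 2: -1/2
a_2 = 13: -14/27
a_3 = 1: -15/29
a_4 = 1: -29/56
a_5 = 1: -44/85
a_6 = 18: -821/1586
a_7 = 2: -1686/3257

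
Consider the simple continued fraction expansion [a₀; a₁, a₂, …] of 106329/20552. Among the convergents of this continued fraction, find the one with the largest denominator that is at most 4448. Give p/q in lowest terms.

a_0 = 5: 5/1  (≤ bound)
a_1 = 5: 26/5  (≤ bound)
a_2 = 1: 31/6  (≤ bound)
a_3 = 3: 119/23  (≤ bound)
a_4 = 7: 864/167  (≤ bound)
a_5 = 8: 7031/1359  (≤ bound)
a_6 = 15: 106329/20552  (> 4448, stop)

7031/1359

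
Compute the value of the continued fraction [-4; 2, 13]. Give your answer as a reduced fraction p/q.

-95/27

Work from the innermost term outward:
Start with 13.
2 + 1/(13/1) = 2 + 1/13 = 27/13
-4 + 1/(27/13) = -4 + 13/27 = -95/27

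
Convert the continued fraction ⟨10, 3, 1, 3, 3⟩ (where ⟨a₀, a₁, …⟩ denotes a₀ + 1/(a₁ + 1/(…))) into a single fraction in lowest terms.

503/49

Start with 3.
3 + 1/(3/1) = 3 + 1/3 = 10/3
1 + 1/(10/3) = 1 + 3/10 = 13/10
3 + 1/(13/10) = 3 + 10/13 = 49/13
10 + 1/(49/13) = 10 + 13/49 = 503/49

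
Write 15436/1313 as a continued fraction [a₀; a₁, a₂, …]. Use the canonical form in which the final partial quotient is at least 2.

Repeatedly divide and take the remainder:
15436 ÷ 1313 → quotient 11, remainder 993
1313 ÷ 993 → quotient 1, remainder 320
993 ÷ 320 → quotient 3, remainder 33
320 ÷ 33 → quotient 9, remainder 23
33 ÷ 23 → quotient 1, remainder 10
23 ÷ 10 → quotient 2, remainder 3
10 ÷ 3 → quotient 3, remainder 1
3 ÷ 1 → quotient 3, remainder 0

[11; 1, 3, 9, 1, 2, 3, 3]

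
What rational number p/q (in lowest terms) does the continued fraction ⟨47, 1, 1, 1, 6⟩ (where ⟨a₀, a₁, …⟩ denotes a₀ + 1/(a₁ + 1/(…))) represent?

953/20

Compute successive convergents:
a_0 = 47: 47/1
a_1 = 1: 48/1
a_2 = 1: 95/2
a_3 = 1: 143/3
a_4 = 6: 953/20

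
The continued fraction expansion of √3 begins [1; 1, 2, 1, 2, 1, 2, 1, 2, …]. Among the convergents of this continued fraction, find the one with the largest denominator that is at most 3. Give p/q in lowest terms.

5/3

a_0 = 1: 1/1  (≤ bound)
a_1 = 1: 2/1  (≤ bound)
a_2 = 2: 5/3  (≤ bound)
a_3 = 1: 7/4  (> 3, stop)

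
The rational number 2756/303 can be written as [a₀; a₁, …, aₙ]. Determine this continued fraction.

[9; 10, 2, 4, 3]

2756 ÷ 303 → quotient 9, remainder 29
303 ÷ 29 → quotient 10, remainder 13
29 ÷ 13 → quotient 2, remainder 3
13 ÷ 3 → quotient 4, remainder 1
3 ÷ 1 → quotient 3, remainder 0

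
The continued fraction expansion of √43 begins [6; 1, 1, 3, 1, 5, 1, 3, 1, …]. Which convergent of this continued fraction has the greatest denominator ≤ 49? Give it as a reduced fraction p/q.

59/9

List convergents until the denominator exceeds the bound:
a_0 = 6: 6/1  (≤ bound)
a_1 = 1: 7/1  (≤ bound)
a_2 = 1: 13/2  (≤ bound)
a_3 = 3: 46/7  (≤ bound)
a_4 = 1: 59/9  (≤ bound)
a_5 = 5: 341/52  (> 49, stop)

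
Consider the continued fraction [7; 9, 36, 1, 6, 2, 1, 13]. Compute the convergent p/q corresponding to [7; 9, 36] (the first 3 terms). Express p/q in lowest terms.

2311/325

Build up convergents one term at a time:
a_0 = 7: 7/1
a_1 = 9: 64/9
a_2 = 36: 2311/325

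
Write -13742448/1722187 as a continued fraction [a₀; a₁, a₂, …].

[-8; 49, 7, 4, 52, 3, 3, 2]

Apply division with remainder until the remainder is 0:
⌊-13742448/1722187⌋ = -8, remainder 35048
⌊1722187/35048⌋ = 49, remainder 4835
⌊35048/4835⌋ = 7, remainder 1203
⌊4835/1203⌋ = 4, remainder 23
⌊1203/23⌋ = 52, remainder 7
⌊23/7⌋ = 3, remainder 2
⌊7/2⌋ = 3, remainder 1
⌊2/1⌋ = 2, remainder 0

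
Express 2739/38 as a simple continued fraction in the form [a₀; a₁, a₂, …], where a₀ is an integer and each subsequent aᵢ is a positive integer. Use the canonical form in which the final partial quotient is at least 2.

[72; 12, 1, 2]

⌊2739/38⌋ = 72, remainder 3
⌊38/3⌋ = 12, remainder 2
⌊3/2⌋ = 1, remainder 1
⌊2/1⌋ = 2, remainder 0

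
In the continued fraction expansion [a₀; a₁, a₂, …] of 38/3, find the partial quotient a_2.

2

Apply division with remainder until the remainder is 0:
38 = 12·3 + 2, so a_0 = 12
3 = 1·2 + 1, so a_1 = 1
2 = 2·1 + 0, so a_2 = 2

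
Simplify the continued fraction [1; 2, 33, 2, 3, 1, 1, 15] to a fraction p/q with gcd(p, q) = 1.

Start with 15.
1 + 1/(15/1) = 1 + 1/15 = 16/15
1 + 1/(16/15) = 1 + 15/16 = 31/16
3 + 1/(31/16) = 3 + 16/31 = 109/31
2 + 1/(109/31) = 2 + 31/109 = 249/109
33 + 1/(249/109) = 33 + 109/249 = 8326/249
2 + 1/(8326/249) = 2 + 249/8326 = 16901/8326
1 + 1/(16901/8326) = 1 + 8326/16901 = 25227/16901

25227/16901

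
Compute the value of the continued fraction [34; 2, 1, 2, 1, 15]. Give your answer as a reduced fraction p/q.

5945/173

a_0 = 34: 34/1
a_1 = 2: 69/2
a_2 = 1: 103/3
a_3 = 2: 275/8
a_4 = 1: 378/11
a_5 = 15: 5945/173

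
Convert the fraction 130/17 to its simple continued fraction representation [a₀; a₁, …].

[7; 1, 1, 1, 5]

130 ÷ 17 → quotient 7, remainder 11
17 ÷ 11 → quotient 1, remainder 6
11 ÷ 6 → quotient 1, remainder 5
6 ÷ 5 → quotient 1, remainder 1
5 ÷ 1 → quotient 5, remainder 0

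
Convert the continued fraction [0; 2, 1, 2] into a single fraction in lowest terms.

3/8

Work from the innermost term outward:
Start with 2.
1 + 1/(2/1) = 1 + 1/2 = 3/2
2 + 1/(3/2) = 2 + 2/3 = 8/3
0 + 1/(8/3) = 0 + 3/8 = 3/8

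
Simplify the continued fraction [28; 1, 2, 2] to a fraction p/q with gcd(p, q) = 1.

Use the convergent recurrence hₖ = aₖ·hₖ₋₁ + hₖ₋₂ (and likewise for the denominators kₖ):
a_0 = 28: 28/1
a_1 = 1: 29/1
a_2 = 2: 86/3
a_3 = 2: 201/7

201/7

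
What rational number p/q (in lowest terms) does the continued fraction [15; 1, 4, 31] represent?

Starting at the tail and folding back:
Start with 31.
4 + 1/(31/1) = 4 + 1/31 = 125/31
1 + 1/(125/31) = 1 + 31/125 = 156/125
15 + 1/(156/125) = 15 + 125/156 = 2465/156

2465/156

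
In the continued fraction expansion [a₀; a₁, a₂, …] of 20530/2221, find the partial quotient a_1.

Run the Euclidean algorithm, recording each quotient:
20530 ÷ 2221 → quotient 9, remainder 541
2221 ÷ 541 → quotient 4, remainder 57

4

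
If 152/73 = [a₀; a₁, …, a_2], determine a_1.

Repeatedly divide and take the remainder:
⌊152/73⌋ = 2, remainder 6
⌊73/6⌋ = 12, remainder 1

12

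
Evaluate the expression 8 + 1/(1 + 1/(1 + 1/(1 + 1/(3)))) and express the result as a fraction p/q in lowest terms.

95/11

Collapse the nested fraction from the inside out:
Start with 3.
1 + 1/(3/1) = 1 + 1/3 = 4/3
1 + 1/(4/3) = 1 + 3/4 = 7/4
1 + 1/(7/4) = 1 + 4/7 = 11/7
8 + 1/(11/7) = 8 + 7/11 = 95/11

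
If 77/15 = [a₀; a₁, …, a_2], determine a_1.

77 = 5·15 + 2, so a_0 = 5
15 = 7·2 + 1, so a_1 = 7

7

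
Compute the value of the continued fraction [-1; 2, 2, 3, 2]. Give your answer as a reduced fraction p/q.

-23/39

Start with 2.
3 + 1/(2/1) = 3 + 1/2 = 7/2
2 + 1/(7/2) = 2 + 2/7 = 16/7
2 + 1/(16/7) = 2 + 7/16 = 39/16
-1 + 1/(39/16) = -1 + 16/39 = -23/39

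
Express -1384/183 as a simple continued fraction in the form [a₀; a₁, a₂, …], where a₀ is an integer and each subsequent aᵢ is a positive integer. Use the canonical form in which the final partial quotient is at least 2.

[-8; 2, 3, 2, 11]

⌊-1384/183⌋ = -8, remainder 80
⌊183/80⌋ = 2, remainder 23
⌊80/23⌋ = 3, remainder 11
⌊23/11⌋ = 2, remainder 1
⌊11/1⌋ = 11, remainder 0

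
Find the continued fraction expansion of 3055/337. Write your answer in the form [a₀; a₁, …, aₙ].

Repeatedly divide and take the remainder:
⌊3055/337⌋ = 9, remainder 22
⌊337/22⌋ = 15, remainder 7
⌊22/7⌋ = 3, remainder 1
⌊7/1⌋ = 7, remainder 0

[9; 15, 3, 7]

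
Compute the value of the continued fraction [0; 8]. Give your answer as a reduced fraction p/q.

Use the convergent recurrence hₖ = aₖ·hₖ₋₁ + hₖ₋₂ (and likewise for the denominators kₖ):
a_0 = 0: 0/1
a_1 = 8: 1/8

1/8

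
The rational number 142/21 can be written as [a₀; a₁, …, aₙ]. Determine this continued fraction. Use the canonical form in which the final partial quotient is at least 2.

⌊142/21⌋ = 6, remainder 16
⌊21/16⌋ = 1, remainder 5
⌊16/5⌋ = 3, remainder 1
⌊5/1⌋ = 5, remainder 0

[6; 1, 3, 5]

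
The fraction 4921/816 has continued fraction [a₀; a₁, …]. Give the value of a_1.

32

Repeatedly divide and take the remainder:
4921 = 6·816 + 25, so a_0 = 6
816 = 32·25 + 16, so a_1 = 32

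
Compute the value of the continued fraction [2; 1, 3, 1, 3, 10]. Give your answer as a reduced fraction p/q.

544/195

a_0 = 2: 2/1
a_1 = 1: 3/1
a_2 = 3: 11/4
a_3 = 1: 14/5
a_4 = 3: 53/19
a_5 = 10: 544/195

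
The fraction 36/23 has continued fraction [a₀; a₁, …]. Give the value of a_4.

36 = 1·23 + 13, so a_0 = 1
23 = 1·13 + 10, so a_1 = 1
13 = 1·10 + 3, so a_2 = 1
10 = 3·3 + 1, so a_3 = 3
3 = 3·1 + 0, so a_4 = 3

3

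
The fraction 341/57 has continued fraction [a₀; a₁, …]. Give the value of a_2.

Run the Euclidean algorithm, recording each quotient:
341 ÷ 57 → quotient 5, remainder 56
57 ÷ 56 → quotient 1, remainder 1
56 ÷ 1 → quotient 56, remainder 0

56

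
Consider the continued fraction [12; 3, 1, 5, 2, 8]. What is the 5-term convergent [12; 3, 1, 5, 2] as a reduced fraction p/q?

613/50

Build up convergents one term at a time:
a_0 = 12: 12/1
a_1 = 3: 37/3
a_2 = 1: 49/4
a_3 = 5: 282/23
a_4 = 2: 613/50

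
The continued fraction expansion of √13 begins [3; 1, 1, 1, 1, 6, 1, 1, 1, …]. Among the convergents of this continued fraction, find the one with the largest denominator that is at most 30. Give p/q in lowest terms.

18/5

a_0 = 3: 3/1  (≤ bound)
a_1 = 1: 4/1  (≤ bound)
a_2 = 1: 7/2  (≤ bound)
a_3 = 1: 11/3  (≤ bound)
a_4 = 1: 18/5  (≤ bound)
a_5 = 6: 119/33  (> 30, stop)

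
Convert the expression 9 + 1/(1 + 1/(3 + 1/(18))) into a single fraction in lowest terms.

Use the convergent recurrence hₖ = aₖ·hₖ₋₁ + hₖ₋₂ (and likewise for the denominators kₖ):
a_0 = 9: 9/1
a_1 = 1: 10/1
a_2 = 3: 39/4
a_3 = 18: 712/73

712/73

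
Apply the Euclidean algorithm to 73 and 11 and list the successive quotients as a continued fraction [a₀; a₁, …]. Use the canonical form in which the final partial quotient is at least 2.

[6; 1, 1, 1, 3]

73 = 6·11 + 7, so a_0 = 6
11 = 1·7 + 4, so a_1 = 1
7 = 1·4 + 3, so a_2 = 1
4 = 1·3 + 1, so a_3 = 1
3 = 3·1 + 0, so a_4 = 3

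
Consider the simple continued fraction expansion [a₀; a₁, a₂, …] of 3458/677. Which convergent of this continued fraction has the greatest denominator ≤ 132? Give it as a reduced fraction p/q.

521/102

a_0 = 5: 5/1  (≤ bound)
a_1 = 9: 46/9  (≤ bound)
a_2 = 3: 143/28  (≤ bound)
a_3 = 1: 189/37  (≤ bound)
a_4 = 1: 332/65  (≤ bound)
a_5 = 1: 521/102  (≤ bound)
a_6 = 6: 3458/677  (> 132, stop)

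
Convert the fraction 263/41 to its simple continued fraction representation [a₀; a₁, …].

263 ÷ 41 → quotient 6, remainder 17
41 ÷ 17 → quotient 2, remainder 7
17 ÷ 7 → quotient 2, remainder 3
7 ÷ 3 → quotient 2, remainder 1
3 ÷ 1 → quotient 3, remainder 0

[6; 2, 2, 2, 3]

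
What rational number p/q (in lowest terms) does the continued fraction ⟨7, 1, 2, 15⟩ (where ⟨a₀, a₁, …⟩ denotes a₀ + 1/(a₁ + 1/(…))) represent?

353/46

Compute successive convergents:
a_0 = 7: 7/1
a_1 = 1: 8/1
a_2 = 2: 23/3
a_3 = 15: 353/46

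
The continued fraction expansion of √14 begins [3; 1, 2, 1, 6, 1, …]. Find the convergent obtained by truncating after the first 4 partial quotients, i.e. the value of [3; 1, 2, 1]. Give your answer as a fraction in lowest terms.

Starting at the tail and folding back:
Start with 1.
2 + 1/(1/1) = 2 + 1/1 = 3/1
1 + 1/(3/1) = 1 + 1/3 = 4/3
3 + 1/(4/3) = 3 + 3/4 = 15/4

15/4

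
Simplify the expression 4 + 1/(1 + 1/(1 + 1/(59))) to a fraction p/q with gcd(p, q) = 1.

Start with 59.
1 + 1/(59/1) = 1 + 1/59 = 60/59
1 + 1/(60/59) = 1 + 59/60 = 119/60
4 + 1/(119/60) = 4 + 60/119 = 536/119

536/119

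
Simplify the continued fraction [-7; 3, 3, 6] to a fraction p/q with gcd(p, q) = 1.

-422/63

Start with 6.
3 + 1/(6/1) = 3 + 1/6 = 19/6
3 + 1/(19/6) = 3 + 6/19 = 63/19
-7 + 1/(63/19) = -7 + 19/63 = -422/63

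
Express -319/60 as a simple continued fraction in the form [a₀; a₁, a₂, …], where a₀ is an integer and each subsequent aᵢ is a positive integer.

[-6; 1, 2, 6, 3]

-319 ÷ 60 → quotient -6, remainder 41
60 ÷ 41 → quotient 1, remainder 19
41 ÷ 19 → quotient 2, remainder 3
19 ÷ 3 → quotient 6, remainder 1
3 ÷ 1 → quotient 3, remainder 0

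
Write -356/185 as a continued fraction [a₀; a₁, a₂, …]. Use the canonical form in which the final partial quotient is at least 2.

[-2; 13, 4, 1, 2]

⌊-356/185⌋ = -2, remainder 14
⌊185/14⌋ = 13, remainder 3
⌊14/3⌋ = 4, remainder 2
⌊3/2⌋ = 1, remainder 1
⌊2/1⌋ = 2, remainder 0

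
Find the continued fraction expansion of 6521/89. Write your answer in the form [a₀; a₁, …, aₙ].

[73; 3, 1, 2, 2, 3]

Apply division with remainder until the remainder is 0:
6521 ÷ 89 → quotient 73, remainder 24
89 ÷ 24 → quotient 3, remainder 17
24 ÷ 17 → quotient 1, remainder 7
17 ÷ 7 → quotient 2, remainder 3
7 ÷ 3 → quotient 2, remainder 1
3 ÷ 1 → quotient 3, remainder 0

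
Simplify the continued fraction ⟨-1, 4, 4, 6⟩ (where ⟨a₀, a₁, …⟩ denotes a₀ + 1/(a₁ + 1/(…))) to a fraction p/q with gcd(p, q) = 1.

Build up convergents one term at a time:
a_0 = -1: -1/1
a_1 = 4: -3/4
a_2 = 4: -13/17
a_3 = 6: -81/106

-81/106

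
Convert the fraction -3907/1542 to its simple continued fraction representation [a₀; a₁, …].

[-3; 2, 6, 1, 10, 1, 1, 4]

-3907 = -3·1542 + 719, so a_0 = -3
1542 = 2·719 + 104, so a_1 = 2
719 = 6·104 + 95, so a_2 = 6
104 = 1·95 + 9, so a_3 = 1
95 = 10·9 + 5, so a_4 = 10
9 = 1·5 + 4, so a_5 = 1
5 = 1·4 + 1, so a_6 = 1
4 = 4·1 + 0, so a_7 = 4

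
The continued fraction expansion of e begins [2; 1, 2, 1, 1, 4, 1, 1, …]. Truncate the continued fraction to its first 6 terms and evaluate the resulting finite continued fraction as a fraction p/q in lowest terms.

87/32

Build up convergents one term at a time:
a_0 = 2: 2/1
a_1 = 1: 3/1
a_2 = 2: 8/3
a_3 = 1: 11/4
a_4 = 1: 19/7
a_5 = 4: 87/32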